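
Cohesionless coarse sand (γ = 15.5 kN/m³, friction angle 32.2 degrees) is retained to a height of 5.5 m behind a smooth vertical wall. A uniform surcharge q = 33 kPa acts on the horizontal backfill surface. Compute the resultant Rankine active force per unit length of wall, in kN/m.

127 kN/m

K_a = tan²(45° − φ/2) = 0.3047.
Soil triangle: ½ K_a γ H² = 0.5×0.3047×15.5×5.5² = 71.44 kN/m.
Surcharge rectangle: K_a q H = 0.3047×33×5.5 = 55.31 kN/m.
Total = 71.44 + 55.31 = 126.8 kN/m.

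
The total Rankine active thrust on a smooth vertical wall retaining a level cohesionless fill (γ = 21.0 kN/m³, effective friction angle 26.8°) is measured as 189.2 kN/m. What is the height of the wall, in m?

K_a = 0.3785. P_a = ½ K_a γ H² ⇒ H = √(2P_a/(K_a γ)).
H = √(2×189.2/(0.3785×21.0)) = 6.900 m.

6.90 m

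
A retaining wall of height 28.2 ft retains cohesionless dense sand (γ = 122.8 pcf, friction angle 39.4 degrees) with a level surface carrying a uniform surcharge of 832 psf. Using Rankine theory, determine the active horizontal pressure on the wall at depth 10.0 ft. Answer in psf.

K_a = (1 − sin φ)/(1 + sin φ) = 0.2234.
σ_v = γz + q = 122.8 × 10.0 + 832 = 2060 psf.
σ_h = K_a σ_v = 0.2234 × 2060 = 460.3 psf.

460 psf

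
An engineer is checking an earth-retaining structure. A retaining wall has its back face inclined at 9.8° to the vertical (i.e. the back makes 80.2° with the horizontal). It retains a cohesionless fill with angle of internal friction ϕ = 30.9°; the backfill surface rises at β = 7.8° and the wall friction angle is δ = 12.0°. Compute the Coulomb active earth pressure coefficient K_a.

K_a = sin²(α+φ) / [sin²α · sin(α−δ) · (1 + √{sin(φ+δ)sin(φ−β) / (sin(α−δ)sin(α+β))})²].
With α = 80.2°, φ = 30.9°, δ = 12.0°, β = 7.8°: K_a = 0.4089.

0.409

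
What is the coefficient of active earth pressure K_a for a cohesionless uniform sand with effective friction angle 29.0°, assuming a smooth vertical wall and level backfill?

K_a = (1 − sin φ)/(1 + sin φ) = (1 − sin 29.0°)/(1 + sin 29.0°) = 0.3470.

0.347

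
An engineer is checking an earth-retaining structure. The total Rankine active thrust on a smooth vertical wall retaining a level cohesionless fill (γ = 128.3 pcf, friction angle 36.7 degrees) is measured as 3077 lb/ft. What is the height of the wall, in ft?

K_a = 0.2519. P_a = ½ K_a γ H² ⇒ H = √(2P_a/(K_a γ)).
H = √(2×3077/(0.2519×128.3)) = 13.80 ft.

13.8 ft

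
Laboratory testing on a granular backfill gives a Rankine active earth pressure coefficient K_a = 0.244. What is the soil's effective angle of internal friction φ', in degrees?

37.4°

K_a = tan²(45° − φ/2) ⇒ 45° − φ/2 = arctan(√0.244) = 26.29°.
φ = 2(45° − 26.29°) = 37.42°.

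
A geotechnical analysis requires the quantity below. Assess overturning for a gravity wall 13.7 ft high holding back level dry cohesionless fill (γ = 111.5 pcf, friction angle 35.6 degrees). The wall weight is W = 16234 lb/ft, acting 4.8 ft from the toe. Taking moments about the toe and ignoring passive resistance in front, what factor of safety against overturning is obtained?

6.17

K_a = tan²(45° − 35.6°/2) = 0.2641.
P_a = ½K_aγH² = 0.5×0.2641×111.5×13.7² = 2764 lb/ft, acting at H/3 = 4.567 ft above the base.
Overturning moment M_o = P_a × H/3 = 2764 × 4.567 = 12620.
Resisting moment M_r = W × 4.8 = 16234 × 4.8 = 77920.
FS_overturning = M_r/M_o = 77920/12620 = 6.174.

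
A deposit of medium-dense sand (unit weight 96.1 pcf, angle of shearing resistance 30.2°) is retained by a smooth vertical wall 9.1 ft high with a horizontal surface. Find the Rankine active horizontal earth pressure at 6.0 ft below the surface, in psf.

K_a = (1 − sin φ)/(1 + sin φ) = 0.3307.
σ_h = K_a γ z = 0.3307 × 96.1 × 6.0 = 190.7 psf.

191 psf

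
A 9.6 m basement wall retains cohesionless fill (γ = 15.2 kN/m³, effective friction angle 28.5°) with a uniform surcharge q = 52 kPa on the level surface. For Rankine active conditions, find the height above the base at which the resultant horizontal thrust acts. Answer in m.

3.87 m

K_a = 0.3540.
Triangular part P₁ = ½K_aγH² = 247.9 at H/3 = 3.200 m; rectangular part P₂ = K_a q H = 176.7 at H/2 = 4.800 m.
ȳ = (P₁·3.200 + P₂·4.800)/(P₁+P₂) = 3.866 m.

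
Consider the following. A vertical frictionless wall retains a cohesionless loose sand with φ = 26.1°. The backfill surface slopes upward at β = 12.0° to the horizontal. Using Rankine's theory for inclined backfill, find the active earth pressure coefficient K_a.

K_a = cos β · (cos β − √(cos²β − cos²φ)) / (cos β + √(cos²β − cos²φ)).
cos β = 0.9781, cos φ = 0.8980, √(cos²β − cos²φ) = 0.3877.
K_a = 0.9781 × (0.9781 − 0.3877)/(0.9781 + 0.3877) = 0.4228.

0.423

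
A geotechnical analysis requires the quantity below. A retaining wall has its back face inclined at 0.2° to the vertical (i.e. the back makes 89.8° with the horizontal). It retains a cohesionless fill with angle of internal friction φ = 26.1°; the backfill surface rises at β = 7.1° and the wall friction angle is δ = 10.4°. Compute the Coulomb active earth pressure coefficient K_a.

K_a = sin²(α+φ) / [sin²α · sin(α−δ) · (1 + √{sin(φ+δ)sin(φ−β) / (sin(α−δ)sin(α+β))})²].
With α = 89.8°, φ = 26.1°, δ = 10.4°, β = 7.1°: K_a = 0.3940.

0.394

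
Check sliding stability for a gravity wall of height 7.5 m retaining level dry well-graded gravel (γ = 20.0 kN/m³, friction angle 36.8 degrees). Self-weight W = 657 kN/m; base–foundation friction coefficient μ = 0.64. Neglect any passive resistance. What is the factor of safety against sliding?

2.98

K_a = tan²(45° − 36.8°/2) = 0.2508.
P_a = ½K_aγH² = 0.5×0.2508×20.0×7.5² = 141.1 kN/m, acting at H/3 = 2.500 m above the base.
FS_sliding = μW / P_a = 0.64×657 / 141.1 = 2.981.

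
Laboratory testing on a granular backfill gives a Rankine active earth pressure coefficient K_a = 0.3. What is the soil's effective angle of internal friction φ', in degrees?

32.6°

K_a = tan²(45° − φ/2) ⇒ 45° − φ/2 = arctan(√0.3) = 28.71°.
φ = 2(45° − 28.71°) = 32.58°.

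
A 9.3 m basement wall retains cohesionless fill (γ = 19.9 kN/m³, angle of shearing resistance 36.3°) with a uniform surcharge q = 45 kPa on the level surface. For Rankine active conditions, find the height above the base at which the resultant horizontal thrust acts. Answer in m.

K_a = 0.2563.
Triangular part P₁ = ½K_aγH² = 220.5 at H/3 = 3.100 m; rectangular part P₂ = K_a q H = 107.2 at H/2 = 4.650 m.
ȳ = (P₁·3.100 + P₂·4.650)/(P₁+P₂) = 3.607 m.

3.61 m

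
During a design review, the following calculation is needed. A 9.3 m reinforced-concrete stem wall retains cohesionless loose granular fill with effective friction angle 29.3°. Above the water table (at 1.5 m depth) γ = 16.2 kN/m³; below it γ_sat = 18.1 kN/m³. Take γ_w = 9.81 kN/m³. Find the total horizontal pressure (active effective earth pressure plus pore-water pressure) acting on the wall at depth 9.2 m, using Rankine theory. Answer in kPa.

106 kPa

K_a = (1 − sin φ)/(1 + sin φ) = 0.3428.
γ' = 18.1 − 9.81 = 8.290 kN/m³.
Effective vertical stress at 9.2 m: σ'_v = 16.2×1.5 + 8.290×7.70 = 88.13 kPa.
σ'_h = K_a σ'_v = 0.3428 × 88.13 = 30.22 kPa; u = γ_w × 7.70 = 75.54 kPa.
Total σ_h = 30.22 + 75.54 = 105.8 kPa.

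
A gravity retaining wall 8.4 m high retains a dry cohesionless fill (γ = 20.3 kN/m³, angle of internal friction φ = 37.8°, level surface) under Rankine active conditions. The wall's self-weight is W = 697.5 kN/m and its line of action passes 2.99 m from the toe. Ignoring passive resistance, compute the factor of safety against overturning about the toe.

4.33

K_a = tan²(45° − 37.8°/2) = 0.2400.
P_a = ½K_aγH² = 0.5×0.2400×20.3×8.4² = 171.9 kN/m, acting at H/3 = 2.800 m above the base.
Overturning moment M_o = P_a × H/3 = 171.9 × 2.800 = 481.3.
Resisting moment M_r = W × 2.99 = 697.5 × 2.99 = 2086.
FS_overturning = M_r/M_o = 2086/481.3 = 4.333.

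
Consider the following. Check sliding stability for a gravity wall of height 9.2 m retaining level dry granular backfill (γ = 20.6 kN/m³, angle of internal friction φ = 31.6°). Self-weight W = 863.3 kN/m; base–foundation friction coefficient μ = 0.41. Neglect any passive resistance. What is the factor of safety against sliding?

1.30

K_a = tan²(45° − 31.6°/2) = 0.3123.
P_a = ½K_aγH² = 0.5×0.3123×20.6×9.2² = 272.3 kN/m, acting at H/3 = 3.067 m above the base.
FS_sliding = μW / P_a = 0.41×863.3 / 272.3 = 1.300.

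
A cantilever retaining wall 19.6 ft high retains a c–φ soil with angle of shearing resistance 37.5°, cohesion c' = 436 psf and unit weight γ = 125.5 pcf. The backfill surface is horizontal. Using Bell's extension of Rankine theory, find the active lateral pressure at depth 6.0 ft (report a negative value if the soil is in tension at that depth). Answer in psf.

-247 psf

K_a = (1 − sin φ)/(1 + sin φ) = 0.2432.
σ_a = K_a γ z − 2c√K_a = 0.2432×125.5×6.0 − 2×436×0.4931 = -246.9 psf.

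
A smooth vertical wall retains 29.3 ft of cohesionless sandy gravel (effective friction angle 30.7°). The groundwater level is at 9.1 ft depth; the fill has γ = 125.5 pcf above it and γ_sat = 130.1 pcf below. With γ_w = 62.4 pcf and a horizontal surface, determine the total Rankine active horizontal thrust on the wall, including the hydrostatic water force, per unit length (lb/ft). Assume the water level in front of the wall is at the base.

26400 lb/ft

K_a = tan²(45° − φ/2) = 0.3240.
γ' = 130.1 − 62.4 = 67.70 pcf. Depth below WT = 20.2 ft.
σ'_h at WT = K_a γ d_w = 370.1 psf; at base = 370.1 + K_a γ' × 20.2 = 813.2 psf.
P₁ (0–9.1 ft) = ½×370.1×9.1 = 1684. P₂ (9.1–29.3 ft) = ½(370.1+813.2)×20.2 = 11950.
P_w = ½ γ_w h₂² = 0.5×62.4×20.2² = 12730. Total = 1684+11950+12730 = 26370 lb/ft.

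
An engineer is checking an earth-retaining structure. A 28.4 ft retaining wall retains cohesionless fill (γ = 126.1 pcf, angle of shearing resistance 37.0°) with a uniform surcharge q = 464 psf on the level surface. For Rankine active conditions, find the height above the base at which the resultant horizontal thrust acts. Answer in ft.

K_a = 0.2486.
Triangular part P₁ = ½K_aγH² = 12640 at H/3 = 9.467 ft; rectangular part P₂ = K_a q H = 3276 at H/2 = 14.20 ft.
ȳ = (P₁·9.467 + P₂·14.20)/(P₁+P₂) = 10.44 ft.

10.4 ft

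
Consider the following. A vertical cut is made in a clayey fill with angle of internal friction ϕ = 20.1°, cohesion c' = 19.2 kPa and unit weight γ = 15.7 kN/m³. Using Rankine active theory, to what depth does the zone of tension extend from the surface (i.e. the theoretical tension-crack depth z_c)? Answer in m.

K_a = tan²(45° − 20.1°/2) = 0.4885; √K_a = 0.6989.
The active pressure is zero where K_a γ z = 2c√K_a, so z_c = 2c/(γ√K_a) = 2×19.2/(15.7×0.6989) = 3.500 m.

3.50 m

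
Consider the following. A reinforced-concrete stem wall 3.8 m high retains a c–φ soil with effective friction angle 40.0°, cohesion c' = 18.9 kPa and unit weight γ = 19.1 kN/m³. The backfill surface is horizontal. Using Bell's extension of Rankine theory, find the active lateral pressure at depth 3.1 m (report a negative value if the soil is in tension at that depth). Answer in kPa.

-4.75 kPa

K_a = (1 − sin φ)/(1 + sin φ) = 0.2174.
σ_a = K_a γ z − 2c√K_a = 0.2174×19.1×3.1 − 2×18.9×0.4663 = -4.752 kPa.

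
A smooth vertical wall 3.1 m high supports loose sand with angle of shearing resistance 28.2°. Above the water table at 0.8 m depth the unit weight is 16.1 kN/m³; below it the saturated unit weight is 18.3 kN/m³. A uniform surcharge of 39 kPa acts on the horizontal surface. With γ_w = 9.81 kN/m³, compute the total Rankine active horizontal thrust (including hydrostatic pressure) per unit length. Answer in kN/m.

K_a = tan²(45° − φ/2) = 0.3582.
γ' = 18.3 − 9.81 = 8.490 kN/m³. h₂ = H − d_w = 2.3 m.
σ'_h: at surface K_a·q = 13.97; at WT K_a(q+γd_w) = 18.58; at base K_a(q+γd_w+γ'h₂) = 25.58 kPa.
P₁ = ½(13.97+18.58)×0.8 = 13.02; P₂ = ½(18.58+25.58)×2.3 = 50.78; P_w = ½γ_w h₂² = 25.95.
Total = 13.02+50.78+25.95 = 89.75 kN/m.

89.8 kN/m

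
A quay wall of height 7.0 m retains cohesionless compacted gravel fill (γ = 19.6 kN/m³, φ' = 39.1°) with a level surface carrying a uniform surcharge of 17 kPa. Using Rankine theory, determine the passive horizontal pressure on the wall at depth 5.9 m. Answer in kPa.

K_p = (1 + sin φ)/(1 − sin φ) = 4.415.
σ_v = γz + q = 19.6 × 5.9 + 17 = 132.6 kPa.
σ_h = K_p σ_v = 4.415 × 132.6 = 585.6 kPa.

586 kPa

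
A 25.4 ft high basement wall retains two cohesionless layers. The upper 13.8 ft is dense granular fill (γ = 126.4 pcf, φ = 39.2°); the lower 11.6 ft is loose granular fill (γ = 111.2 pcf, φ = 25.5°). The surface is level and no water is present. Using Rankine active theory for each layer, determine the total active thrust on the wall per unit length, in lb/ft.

13700 lb/ft

K_a1 = tan²(45°−39.2°/2) = 0.2255; K_a2 = tan²(45°−25.5°/2) = 0.3981.
Layer 1: σ at base = K_a1 γ₁ h₁ = 393.3 psf; P₁ = ½×393.3×13.8 = 2714.
Layer 2: σ_v at top = γ₁h₁ = 1744; σ_h top = K_a2×1744 = 694.4; σ_h base = K_a2×(1744+111.2×11.6) = 1208.
P₂ = ½(694.4+1208)×11.6 = 11030. Total P_a = 2714+11030 = 13750 lb/ft.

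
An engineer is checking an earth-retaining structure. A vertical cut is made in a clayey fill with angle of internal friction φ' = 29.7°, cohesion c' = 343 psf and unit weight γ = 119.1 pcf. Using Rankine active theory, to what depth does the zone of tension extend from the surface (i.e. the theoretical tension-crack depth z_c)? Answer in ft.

9.92 ft

K_a = tan²(45° − 29.7°/2) = 0.3374; √K_a = 0.5808.
The active pressure is zero where K_a γ z = 2c√K_a, so z_c = 2c/(γ√K_a) = 2×343/(119.1×0.5808) = 9.916 ft.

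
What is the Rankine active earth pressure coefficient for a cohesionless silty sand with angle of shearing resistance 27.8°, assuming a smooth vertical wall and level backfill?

K_a = (1 − sin φ)/(1 + sin φ) = (1 − sin 27.8°)/(1 + sin 27.8°) = 0.3639.

0.364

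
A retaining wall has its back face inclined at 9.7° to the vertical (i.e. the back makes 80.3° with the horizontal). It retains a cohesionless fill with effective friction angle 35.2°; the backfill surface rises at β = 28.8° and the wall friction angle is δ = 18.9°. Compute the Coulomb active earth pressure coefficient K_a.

K_a = sin²(α+φ) / [sin²α · sin(α−δ) · (1 + √{sin(φ+δ)sin(φ−β) / (sin(α−δ)sin(α+β))})²].
With α = 80.3°, φ = 35.2°, δ = 18.9°, β = 28.8°: K_a = 0.5400.

0.540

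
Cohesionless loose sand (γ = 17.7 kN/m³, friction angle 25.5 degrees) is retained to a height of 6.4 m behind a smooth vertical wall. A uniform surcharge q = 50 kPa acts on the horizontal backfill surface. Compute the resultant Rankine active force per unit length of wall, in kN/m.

K_a = tan²(45° − φ/2) = 0.3981.
Soil triangle: ½ K_a γ H² = 0.5×0.3981×17.7×6.4² = 144.3 kN/m.
Surcharge rectangle: K_a q H = 0.3981×50×6.4 = 127.4 kN/m.
Total = 144.3 + 127.4 = 271.7 kN/m.

272 kN/m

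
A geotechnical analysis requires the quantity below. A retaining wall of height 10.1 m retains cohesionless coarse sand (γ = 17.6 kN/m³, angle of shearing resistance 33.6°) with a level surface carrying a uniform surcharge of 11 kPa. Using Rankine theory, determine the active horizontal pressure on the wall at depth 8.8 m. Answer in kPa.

K_a = (1 − sin φ)/(1 + sin φ) = 0.2875.
σ_v = γz + q = 17.6 × 8.8 + 11 = 165.9 kPa.
σ_h = K_a σ_v = 0.2875 × 165.9 = 47.69 kPa.

47.7 kPa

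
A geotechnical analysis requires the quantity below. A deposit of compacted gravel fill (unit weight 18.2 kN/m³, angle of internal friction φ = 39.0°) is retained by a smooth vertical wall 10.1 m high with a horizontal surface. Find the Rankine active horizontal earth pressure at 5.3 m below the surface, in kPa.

21.9 kPa

K_a = (1 − sin φ)/(1 + sin φ) = 0.2275.
σ_h = K_a γ z = 0.2275 × 18.2 × 5.3 = 21.95 kPa.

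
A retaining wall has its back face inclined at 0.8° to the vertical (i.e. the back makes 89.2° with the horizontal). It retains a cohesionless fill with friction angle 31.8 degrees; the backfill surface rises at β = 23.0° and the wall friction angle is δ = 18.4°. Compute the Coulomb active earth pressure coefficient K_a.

K_a = sin²(α+φ) / [sin²α · sin(α−δ) · (1 + √{sin(φ+δ)sin(φ−β) / (sin(α−δ)sin(α+β))})²].
With α = 89.2°, φ = 31.8°, δ = 18.4°, β = 23.0°: K_a = 0.4166.

0.417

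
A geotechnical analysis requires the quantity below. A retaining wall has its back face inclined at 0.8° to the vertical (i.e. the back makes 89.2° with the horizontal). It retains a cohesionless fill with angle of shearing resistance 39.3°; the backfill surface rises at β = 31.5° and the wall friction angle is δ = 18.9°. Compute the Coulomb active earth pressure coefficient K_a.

0.343

K_a = sin²(α+φ) / [sin²α · sin(α−δ) · (1 + √{sin(φ+δ)sin(φ−β) / (sin(α−δ)sin(α+β))})²].
With α = 89.2°, φ = 39.3°, δ = 18.9°, β = 31.5°: K_a = 0.3429.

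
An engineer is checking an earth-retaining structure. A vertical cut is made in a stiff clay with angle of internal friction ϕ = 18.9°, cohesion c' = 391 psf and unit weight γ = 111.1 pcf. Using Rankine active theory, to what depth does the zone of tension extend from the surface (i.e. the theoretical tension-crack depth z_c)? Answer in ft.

9.85 ft

K_a = tan²(45° − 18.9°/2) = 0.5107; √K_a = 0.7146.
The active pressure is zero where K_a γ z = 2c√K_a, so z_c = 2c/(γ√K_a) = 2×391/(111.1×0.7146) = 9.850 ft.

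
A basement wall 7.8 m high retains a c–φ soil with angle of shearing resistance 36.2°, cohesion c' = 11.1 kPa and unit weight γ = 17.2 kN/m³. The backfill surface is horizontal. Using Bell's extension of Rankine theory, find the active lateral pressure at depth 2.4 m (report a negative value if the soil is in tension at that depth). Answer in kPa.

-0.638 kPa

K_a = (1 − sin φ)/(1 + sin φ) = 0.2574.
σ_a = K_a γ z − 2c√K_a = 0.2574×17.2×2.4 − 2×11.1×0.5073 = -0.6379 kPa.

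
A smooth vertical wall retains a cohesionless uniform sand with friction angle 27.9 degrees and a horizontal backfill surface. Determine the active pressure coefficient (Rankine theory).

K_a = (1 − sin φ)/(1 + sin φ) = (1 − sin 27.9°)/(1 + sin 27.9°) = 0.3625.

0.362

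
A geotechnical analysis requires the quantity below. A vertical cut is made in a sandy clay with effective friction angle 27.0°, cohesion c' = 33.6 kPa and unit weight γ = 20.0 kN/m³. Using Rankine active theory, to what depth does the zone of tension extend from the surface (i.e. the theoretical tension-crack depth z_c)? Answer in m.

5.48 m

K_a = tan²(45° − 27.0°/2) = 0.3755; √K_a = 0.6128.
The active pressure is zero where K_a γ z = 2c√K_a, so z_c = 2c/(γ√K_a) = 2×33.6/(20.0×0.6128) = 5.483 m.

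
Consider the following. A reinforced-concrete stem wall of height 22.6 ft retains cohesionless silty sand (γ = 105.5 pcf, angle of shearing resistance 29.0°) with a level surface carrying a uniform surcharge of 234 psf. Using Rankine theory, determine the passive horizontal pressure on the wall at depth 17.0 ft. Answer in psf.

K_p = (1 + sin φ)/(1 − sin φ) = 2.882.
σ_v = γz + q = 105.5 × 17.0 + 234 = 2028 psf.
σ_h = K_p σ_v = 2.882 × 2028 = 5843 psf.

5840 psf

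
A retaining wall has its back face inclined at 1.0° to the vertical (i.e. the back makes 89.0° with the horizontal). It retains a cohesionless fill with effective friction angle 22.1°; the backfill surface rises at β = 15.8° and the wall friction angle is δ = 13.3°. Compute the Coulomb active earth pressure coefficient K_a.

K_a = sin²(α+φ) / [sin²α · sin(α−δ) · (1 + √{sin(φ+δ)sin(φ−β) / (sin(α−δ)sin(α+β))})²].
With α = 89.0°, φ = 22.1°, δ = 13.3°, β = 15.8°: K_a = 0.5655.

0.566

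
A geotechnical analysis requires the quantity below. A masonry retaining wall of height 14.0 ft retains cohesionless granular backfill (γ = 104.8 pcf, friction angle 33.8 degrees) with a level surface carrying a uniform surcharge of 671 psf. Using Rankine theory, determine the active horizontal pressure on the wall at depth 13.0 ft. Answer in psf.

580 psf

K_a = (1 − sin φ)/(1 + sin φ) = 0.2851.
σ_v = γz + q = 104.8 × 13.0 + 671 = 2033 psf.
σ_h = K_a σ_v = 0.2851 × 2033 = 579.7 psf.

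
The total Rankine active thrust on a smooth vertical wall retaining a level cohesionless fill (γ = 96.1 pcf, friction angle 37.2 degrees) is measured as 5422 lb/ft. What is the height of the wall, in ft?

21.4 ft

K_a = 0.2464. P_a = ½ K_a γ H² ⇒ H = √(2P_a/(K_a γ)).
H = √(2×5422/(0.2464×96.1)) = 21.40 ft.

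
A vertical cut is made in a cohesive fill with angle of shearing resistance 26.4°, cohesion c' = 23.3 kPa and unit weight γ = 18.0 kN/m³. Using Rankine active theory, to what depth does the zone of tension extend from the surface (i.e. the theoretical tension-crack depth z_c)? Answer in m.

4.18 m

K_a = tan²(45° − 26.4°/2) = 0.3844; √K_a = 0.6200.
The active pressure is zero where K_a γ z = 2c√K_a, so z_c = 2c/(γ√K_a) = 2×23.3/(18.0×0.6200) = 4.175 m.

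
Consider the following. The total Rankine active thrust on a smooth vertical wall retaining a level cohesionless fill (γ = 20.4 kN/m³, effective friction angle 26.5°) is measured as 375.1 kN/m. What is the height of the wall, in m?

9.80 m

K_a = 0.3829. P_a = ½ K_a γ H² ⇒ H = √(2P_a/(K_a γ)).
H = √(2×375.1/(0.3829×20.4)) = 9.800 m.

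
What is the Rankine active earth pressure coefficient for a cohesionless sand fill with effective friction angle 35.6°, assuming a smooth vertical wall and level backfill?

K_a = (1 − sin φ)/(1 + sin φ) = (1 − sin 35.6°)/(1 + sin 35.6°) = 0.2641.

0.264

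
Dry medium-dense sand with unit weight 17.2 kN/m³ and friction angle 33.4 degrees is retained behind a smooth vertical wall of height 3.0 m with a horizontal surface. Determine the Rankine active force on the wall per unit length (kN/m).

K_a = tan²(45° − φ/2) = 0.2899.
P_a = ½ K_a γ H² = 0.5 × 0.2899 × 17.2 × 3.0² = 22.44 kN/m.

22.4 kN/m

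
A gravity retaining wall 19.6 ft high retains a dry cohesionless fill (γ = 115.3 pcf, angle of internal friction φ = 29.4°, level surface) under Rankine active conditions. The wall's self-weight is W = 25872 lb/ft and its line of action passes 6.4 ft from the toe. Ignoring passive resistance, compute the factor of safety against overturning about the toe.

3.35

K_a = tan²(45° − 29.4°/2) = 0.3415.
P_a = ½K_aγH² = 0.5×0.3415×115.3×19.6² = 7562 lb/ft, acting at H/3 = 6.533 ft above the base.
Overturning moment M_o = P_a × H/3 = 7562 × 6.533 = 49410.
Resisting moment M_r = W × 6.4 = 25872 × 6.4 = 165600.
FS_overturning = M_r/M_o = 165600/49410 = 3.351.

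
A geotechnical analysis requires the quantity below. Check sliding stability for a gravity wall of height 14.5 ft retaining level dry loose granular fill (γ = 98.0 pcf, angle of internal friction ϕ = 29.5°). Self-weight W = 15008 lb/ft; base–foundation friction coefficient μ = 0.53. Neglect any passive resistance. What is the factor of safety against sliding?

K_a = tan²(45° − 29.5°/2) = 0.3401.
P_a = ½K_aγH² = 0.5×0.3401×98.0×14.5² = 3504 lb/ft, acting at H/3 = 4.833 ft above the base.
FS_sliding = μW / P_a = 0.53×15008 / 3504 = 2.270.

2.27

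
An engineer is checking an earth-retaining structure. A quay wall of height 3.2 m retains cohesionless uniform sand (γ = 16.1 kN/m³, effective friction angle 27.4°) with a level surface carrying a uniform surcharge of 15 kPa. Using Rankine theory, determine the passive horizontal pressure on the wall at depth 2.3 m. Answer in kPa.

141 kPa

K_p = (1 + sin φ)/(1 − sin φ) = 2.705.
σ_v = γz + q = 16.1 × 2.3 + 15 = 52.03 kPa.
σ_h = K_p σ_v = 2.705 × 52.03 = 140.7 kPa.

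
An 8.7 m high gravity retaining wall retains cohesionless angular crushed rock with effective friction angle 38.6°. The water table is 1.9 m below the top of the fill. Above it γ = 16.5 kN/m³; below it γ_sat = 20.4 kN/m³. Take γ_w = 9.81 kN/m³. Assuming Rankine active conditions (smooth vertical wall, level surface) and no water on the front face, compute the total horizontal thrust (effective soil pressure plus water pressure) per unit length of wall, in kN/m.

K_a = tan²(45° − φ/2) = 0.2316.
γ' = 20.4 − 9.81 = 10.59 kN/m³. Depth below WT = 6.8 m.
σ'_h at WT = K_a γ d_w = 7.261 kPa; at base = 7.261 + K_a γ' × 6.8 = 23.94 kPa.
P₁ (0–1.9 m) = ½×7.261×1.9 = 6.898. P₂ (1.9–8.7 m) = ½(7.261+23.94)×6.8 = 106.1.
P_w = ½ γ_w h₂² = 0.5×9.81×6.8² = 226.8. Total = 6.898+106.1+226.8 = 339.8 kN/m.

340 kN/m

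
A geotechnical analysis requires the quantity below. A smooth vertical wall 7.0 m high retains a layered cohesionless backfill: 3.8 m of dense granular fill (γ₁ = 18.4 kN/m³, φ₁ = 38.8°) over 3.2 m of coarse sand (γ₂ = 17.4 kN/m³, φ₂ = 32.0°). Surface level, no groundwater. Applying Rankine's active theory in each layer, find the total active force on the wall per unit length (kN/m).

K_a1 = tan²(45°−38.8°/2) = 0.2296; K_a2 = tan²(45°−32.0°/2) = 0.3073.
Layer 1: σ at base = K_a1 γ₁ h₁ = 16.05 kPa; P₁ = ½×16.05×3.8 = 30.50.
Layer 2: σ_v at top = γ₁h₁ = 69.92; σ_h top = K_a2×69.92 = 21.48; σ_h base = K_a2×(69.92+17.4×3.2) = 38.59.
P₂ = ½(21.48+38.59)×3.2 = 96.12. Total P_a = 30.50+96.12 = 126.6 kN/m.

127 kN/m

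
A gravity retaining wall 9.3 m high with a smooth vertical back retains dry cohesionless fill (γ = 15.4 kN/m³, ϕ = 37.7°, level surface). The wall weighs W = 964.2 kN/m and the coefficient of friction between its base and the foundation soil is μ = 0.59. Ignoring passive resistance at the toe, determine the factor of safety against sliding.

3.54

K_a = tan²(45° − 37.7°/2) = 0.2411.
P_a = ½K_aγH² = 0.5×0.2411×15.4×9.3² = 160.5 kN/m, acting at H/3 = 3.100 m above the base.
FS_sliding = μW / P_a = 0.59×964.2 / 160.5 = 3.544.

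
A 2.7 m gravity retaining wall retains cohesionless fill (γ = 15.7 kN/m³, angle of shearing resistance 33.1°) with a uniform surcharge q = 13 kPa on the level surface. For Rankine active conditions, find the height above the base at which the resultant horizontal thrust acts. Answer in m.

K_a = 0.2936.
Triangular part P₁ = ½K_aγH² = 16.80 at H/3 = 0.9000 m; rectangular part P₂ = K_a q H = 10.30 at H/2 = 1.350 m.
ȳ = (P₁·0.9000 + P₂·1.350)/(P₁+P₂) = 1.071 m.

1.07 m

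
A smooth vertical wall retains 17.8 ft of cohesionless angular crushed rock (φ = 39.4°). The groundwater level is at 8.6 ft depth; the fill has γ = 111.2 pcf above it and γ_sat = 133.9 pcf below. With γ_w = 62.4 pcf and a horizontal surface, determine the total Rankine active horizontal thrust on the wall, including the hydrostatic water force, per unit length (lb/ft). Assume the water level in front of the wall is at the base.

K_a = tan²(45° − φ/2) = 0.2234.
γ' = 133.9 − 62.4 = 71.50 pcf. Depth below WT = 9.2 ft.
σ'_h at WT = K_a γ d_w = 213.7 psf; at base = 213.7 + K_a γ' × 9.2 = 360.7 psf.
P₁ (0–8.6 ft) = ½×213.7×8.6 = 918.8. P₂ (8.6–17.8 ft) = ½(213.7+360.7)×9.2 = 2642.
P_w = ½ γ_w h₂² = 0.5×62.4×9.2² = 2641. Total = 918.8+2642+2641 = 6202 lb/ft.

6200 lb/ft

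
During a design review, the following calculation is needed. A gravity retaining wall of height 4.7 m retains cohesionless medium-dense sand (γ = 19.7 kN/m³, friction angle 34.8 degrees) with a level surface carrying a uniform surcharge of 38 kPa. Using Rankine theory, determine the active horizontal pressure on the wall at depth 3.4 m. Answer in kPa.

K_a = (1 − sin φ)/(1 + sin φ) = 0.2733.
σ_v = γz + q = 19.7 × 3.4 + 38 = 105.0 kPa.
σ_h = K_a σ_v = 0.2733 × 105.0 = 28.69 kPa.

28.7 kPa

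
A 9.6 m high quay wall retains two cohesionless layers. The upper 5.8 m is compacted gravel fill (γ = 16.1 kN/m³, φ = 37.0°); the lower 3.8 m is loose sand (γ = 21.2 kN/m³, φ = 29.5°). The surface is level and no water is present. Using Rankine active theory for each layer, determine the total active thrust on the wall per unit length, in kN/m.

240 kN/m

K_a1 = tan²(45°−37.0°/2) = 0.2486; K_a2 = tan²(45°−29.5°/2) = 0.3401.
Layer 1: σ at base = K_a1 γ₁ h₁ = 23.21 kPa; P₁ = ½×23.21×5.8 = 67.32.
Layer 2: σ_v at top = γ₁h₁ = 93.38; σ_h top = K_a2×93.38 = 31.76; σ_h base = K_a2×(93.38+21.2×3.8) = 59.16.
P₂ = ½(31.76+59.16)×3.8 = 172.7. Total P_a = 67.32+172.7 = 240.1 kN/m.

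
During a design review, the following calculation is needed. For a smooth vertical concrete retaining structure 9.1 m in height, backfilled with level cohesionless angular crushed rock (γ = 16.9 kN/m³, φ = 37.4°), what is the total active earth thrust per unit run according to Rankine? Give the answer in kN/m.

171 kN/m

K_a = tan²(45° − φ/2) = 0.2443.
P_a = ½ K_a γ H² = 0.5 × 0.2443 × 16.9 × 9.1² = 170.9 kN/m.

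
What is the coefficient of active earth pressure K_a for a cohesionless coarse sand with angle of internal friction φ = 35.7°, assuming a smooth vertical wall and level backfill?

K_a = tan²(45° − φ/2) = tan²(27.15°) = 0.2630.

0.263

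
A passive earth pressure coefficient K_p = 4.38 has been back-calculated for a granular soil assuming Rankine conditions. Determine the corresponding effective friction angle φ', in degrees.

38.9°

K_p = (1+sin φ)/(1−sin φ) ⇒ sin φ = (K_p − 1)/(K_p + 1) = 0.6283.
φ = arcsin(0.6283) = 38.92°.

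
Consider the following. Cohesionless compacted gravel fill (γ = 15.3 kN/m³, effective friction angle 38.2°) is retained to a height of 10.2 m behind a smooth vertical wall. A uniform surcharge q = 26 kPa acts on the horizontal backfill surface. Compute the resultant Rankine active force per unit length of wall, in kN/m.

250 kN/m

K_a = tan²(45° − φ/2) = 0.2358.
Soil triangle: ½ K_a γ H² = 0.5×0.2358×15.3×10.2² = 187.7 kN/m.
Surcharge rectangle: K_a q H = 0.2358×26×10.2 = 62.53 kN/m.
Total = 187.7 + 62.53 = 250.2 kN/m.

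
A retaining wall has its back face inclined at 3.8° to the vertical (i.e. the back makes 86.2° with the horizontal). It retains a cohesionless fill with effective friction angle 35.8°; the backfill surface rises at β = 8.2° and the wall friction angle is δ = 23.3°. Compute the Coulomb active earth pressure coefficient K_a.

K_a = sin²(α+φ) / [sin²α · sin(α−δ) · (1 + √{sin(φ+δ)sin(φ−β) / (sin(α−δ)sin(α+β))})²].
With α = 86.2°, φ = 35.8°, δ = 23.3°, β = 8.2°: K_a = 0.2912.

0.291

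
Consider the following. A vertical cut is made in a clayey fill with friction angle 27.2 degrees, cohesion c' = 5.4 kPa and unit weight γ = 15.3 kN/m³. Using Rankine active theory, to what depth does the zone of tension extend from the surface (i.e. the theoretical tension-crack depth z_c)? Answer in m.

K_a = tan²(45° − 27.2°/2) = 0.3726; √K_a = 0.6104.
The active pressure is zero where K_a γ z = 2c√K_a, so z_c = 2c/(γ√K_a) = 2×5.4/(15.3×0.6104) = 1.156 m.

1.16 m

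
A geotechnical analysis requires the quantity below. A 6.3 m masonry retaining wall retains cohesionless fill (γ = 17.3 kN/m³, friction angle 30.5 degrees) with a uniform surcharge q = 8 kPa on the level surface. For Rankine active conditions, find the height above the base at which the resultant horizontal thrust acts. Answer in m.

2.23 m

K_a = 0.3267.
Triangular part P₁ = ½K_aγH² = 112.2 at H/3 = 2.100 m; rectangular part P₂ = K_a q H = 16.46 at H/2 = 3.150 m.
ȳ = (P₁·2.100 + P₂·3.150)/(P₁+P₂) = 2.234 m.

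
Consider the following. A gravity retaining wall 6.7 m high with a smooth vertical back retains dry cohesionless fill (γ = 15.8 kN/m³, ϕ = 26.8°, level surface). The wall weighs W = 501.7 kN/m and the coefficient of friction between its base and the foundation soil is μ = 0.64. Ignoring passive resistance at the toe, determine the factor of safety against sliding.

K_a = tan²(45° − 26.8°/2) = 0.3785.
P_a = ½K_aγH² = 0.5×0.3785×15.8×6.7² = 134.2 kN/m, acting at H/3 = 2.233 m above the base.
FS_sliding = μW / P_a = 0.64×501.7 / 134.2 = 2.392.

2.39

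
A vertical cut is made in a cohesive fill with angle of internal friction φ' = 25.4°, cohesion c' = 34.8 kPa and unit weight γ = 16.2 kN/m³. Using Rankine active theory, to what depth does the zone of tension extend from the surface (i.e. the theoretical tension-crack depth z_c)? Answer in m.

6.80 m

K_a = tan²(45° − 25.4°/2) = 0.3996; √K_a = 0.6322.
The active pressure is zero where K_a γ z = 2c√K_a, so z_c = 2c/(γ√K_a) = 2×34.8/(16.2×0.6322) = 6.796 m.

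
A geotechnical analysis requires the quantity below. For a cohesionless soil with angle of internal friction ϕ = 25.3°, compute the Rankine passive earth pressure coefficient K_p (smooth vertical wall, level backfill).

K_p = (1 + sin φ)/(1 − sin φ) = tan²(45° + 25.3°/2) = 2.493.

2.49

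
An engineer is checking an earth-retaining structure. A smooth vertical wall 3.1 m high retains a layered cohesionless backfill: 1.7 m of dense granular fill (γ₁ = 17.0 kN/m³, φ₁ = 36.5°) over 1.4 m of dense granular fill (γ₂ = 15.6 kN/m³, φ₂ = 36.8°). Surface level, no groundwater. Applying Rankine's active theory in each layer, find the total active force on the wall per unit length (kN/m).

K_a1 = tan²(45°−36.5°/2) = 0.2541; K_a2 = tan²(45°−36.8°/2) = 0.2508.
Layer 1: σ at base = K_a1 γ₁ h₁ = 7.342 kPa; P₁ = ½×7.342×1.7 = 6.241.
Layer 2: σ_v at top = γ₁h₁ = 28.90; σ_h top = K_a2×28.90 = 7.247; σ_h base = K_a2×(28.90+15.6×1.4) = 12.72.
P₂ = ½(7.247+12.72)×1.4 = 13.98. Total P_a = 6.241+13.98 = 20.22 kN/m.

20.2 kN/m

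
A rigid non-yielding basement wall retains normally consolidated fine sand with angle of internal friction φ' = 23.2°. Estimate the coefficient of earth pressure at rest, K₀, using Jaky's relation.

K₀ = 1 − sin φ' = 1 − sin 23.2° = 0.6061.

0.606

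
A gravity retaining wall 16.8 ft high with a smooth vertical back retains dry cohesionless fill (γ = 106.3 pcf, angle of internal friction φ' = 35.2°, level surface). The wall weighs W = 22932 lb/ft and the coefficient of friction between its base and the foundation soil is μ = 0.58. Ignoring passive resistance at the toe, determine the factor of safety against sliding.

K_a = tan²(45° − 35.2°/2) = 0.2687.
P_a = ½K_aγH² = 0.5×0.2687×106.3×16.8² = 4031 lb/ft, acting at H/3 = 5.600 ft above the base.
FS_sliding = μW / P_a = 0.58×22932 / 4031 = 3.300.

3.30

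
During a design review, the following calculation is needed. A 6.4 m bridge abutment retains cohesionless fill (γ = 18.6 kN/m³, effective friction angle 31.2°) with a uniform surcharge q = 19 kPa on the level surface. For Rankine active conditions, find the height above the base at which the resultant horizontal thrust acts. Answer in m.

K_a = 0.3175.
Triangular part P₁ = ½K_aγH² = 120.9 at H/3 = 2.133 m; rectangular part P₂ = K_a q H = 38.61 at H/2 = 3.200 m.
ȳ = (P₁·2.133 + P₂·3.200)/(P₁+P₂) = 2.391 m.

2.39 m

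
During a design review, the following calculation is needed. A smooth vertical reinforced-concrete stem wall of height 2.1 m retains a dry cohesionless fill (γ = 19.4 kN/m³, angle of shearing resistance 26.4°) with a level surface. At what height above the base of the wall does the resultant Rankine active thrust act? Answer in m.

K_a = 0.3844.
The pressure distribution is triangular, so the resultant acts at H/3 above the base = 2.1/3 = 0.7000 m.

0.700 m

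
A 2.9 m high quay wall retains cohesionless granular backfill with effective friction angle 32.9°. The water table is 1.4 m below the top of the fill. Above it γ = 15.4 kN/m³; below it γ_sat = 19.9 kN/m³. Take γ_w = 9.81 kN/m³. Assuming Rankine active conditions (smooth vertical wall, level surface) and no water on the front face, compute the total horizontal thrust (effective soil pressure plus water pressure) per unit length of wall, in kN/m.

K_a = tan²(45° − φ/2) = 0.2960.
γ' = 19.9 − 9.81 = 10.09 kN/m³. Depth below WT = 1.5 m.
σ'_h at WT = K_a γ d_w = 6.382 kPa; at base = 6.382 + K_a γ' × 1.5 = 10.86 kPa.
P₁ (0–1.4 m) = ½×6.382×1.4 = 4.468. P₂ (1.4–2.9 m) = ½(6.382+10.86)×1.5 = 12.93.
P_w = ½ γ_w h₂² = 0.5×9.81×1.5² = 11.04. Total = 4.468+12.93+11.04 = 28.44 kN/m.

28.4 kN/m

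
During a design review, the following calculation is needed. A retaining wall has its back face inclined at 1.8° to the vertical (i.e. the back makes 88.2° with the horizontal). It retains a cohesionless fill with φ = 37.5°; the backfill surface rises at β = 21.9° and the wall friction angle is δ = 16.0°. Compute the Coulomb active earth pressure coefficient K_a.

0.312

K_a = sin²(α+φ) / [sin²α · sin(α−δ) · (1 + √{sin(φ+δ)sin(φ−β) / (sin(α−δ)sin(α+β))})²].
With α = 88.2°, φ = 37.5°, δ = 16.0°, β = 21.9°: K_a = 0.3116.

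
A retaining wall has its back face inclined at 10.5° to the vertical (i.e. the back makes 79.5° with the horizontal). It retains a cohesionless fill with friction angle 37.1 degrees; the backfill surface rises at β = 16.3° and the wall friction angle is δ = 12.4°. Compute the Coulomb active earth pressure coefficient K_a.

0.377

K_a = sin²(α+φ) / [sin²α · sin(α−δ) · (1 + √{sin(φ+δ)sin(φ−β) / (sin(α−δ)sin(α+β))})²].
With α = 79.5°, φ = 37.1°, δ = 12.4°, β = 16.3°: K_a = 0.3772.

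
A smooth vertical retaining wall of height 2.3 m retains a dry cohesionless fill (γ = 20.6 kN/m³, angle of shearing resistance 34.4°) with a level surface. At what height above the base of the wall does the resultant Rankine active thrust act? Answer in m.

K_a = 0.2780.
The pressure distribution is triangular, so the resultant acts at H/3 above the base = 2.3/3 = 0.7667 m.

0.767 m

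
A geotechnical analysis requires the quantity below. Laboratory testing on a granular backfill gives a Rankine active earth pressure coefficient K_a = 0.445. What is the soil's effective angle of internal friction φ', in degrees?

K_a = tan²(45° − φ/2) ⇒ 45° − φ/2 = arctan(√0.445) = 33.71°.
φ = 2(45° − 33.71°) = 22.59°.

22.6°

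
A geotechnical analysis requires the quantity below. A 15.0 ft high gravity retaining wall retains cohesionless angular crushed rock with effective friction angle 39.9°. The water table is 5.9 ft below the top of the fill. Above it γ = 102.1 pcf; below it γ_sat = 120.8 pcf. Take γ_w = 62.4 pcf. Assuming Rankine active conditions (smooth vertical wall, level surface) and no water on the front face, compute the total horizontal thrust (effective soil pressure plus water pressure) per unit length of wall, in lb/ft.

K_a = tan²(45° − φ/2) = 0.2184.
γ' = 120.8 − 62.4 = 58.40 pcf. Depth below WT = 9.1 ft.
σ'_h at WT = K_a γ d_w = 131.6 psf; at base = 131.6 + K_a γ' × 9.1 = 247.7 psf.
P₁ (0–5.9 ft) = ½×131.6×5.9 = 388.2. P₂ (5.9–15.0 ft) = ½(131.6+247.7)×9.1 = 1726.
P_w = ½ γ_w h₂² = 0.5×62.4×9.1² = 2584. Total = 388.2+1726+2584 = 4697 lb/ft.

4700 lb/ft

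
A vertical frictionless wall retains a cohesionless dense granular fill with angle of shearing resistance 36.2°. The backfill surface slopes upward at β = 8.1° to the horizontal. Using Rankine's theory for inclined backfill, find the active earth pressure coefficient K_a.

0.264

K_a = cos β · (cos β − √(cos²β − cos²φ)) / (cos β + √(cos²β − cos²φ)).
cos β = 0.9900, cos φ = 0.8070, √(cos²β − cos²φ) = 0.5736.
K_a = 0.9900 × (0.9900 − 0.5736)/(0.9900 + 0.5736) = 0.2637.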